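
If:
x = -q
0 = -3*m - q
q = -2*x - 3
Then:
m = -1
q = 3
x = -3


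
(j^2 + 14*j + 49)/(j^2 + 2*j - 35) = (j + 7)/(j - 5)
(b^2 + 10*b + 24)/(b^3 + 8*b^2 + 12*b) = (b + 4)/(b*(b + 2))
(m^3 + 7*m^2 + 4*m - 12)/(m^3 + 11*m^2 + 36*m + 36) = (m - 1)/(m + 3)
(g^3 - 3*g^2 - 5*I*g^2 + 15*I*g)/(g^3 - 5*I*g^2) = (g - 3)/g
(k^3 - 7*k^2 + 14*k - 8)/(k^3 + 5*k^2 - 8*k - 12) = (k^2 - 5*k + 4)/(k^2 + 7*k + 6)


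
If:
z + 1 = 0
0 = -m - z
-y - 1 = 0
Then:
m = 1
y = -1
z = -1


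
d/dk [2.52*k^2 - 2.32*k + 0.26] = 5.04*k - 2.32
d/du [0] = 0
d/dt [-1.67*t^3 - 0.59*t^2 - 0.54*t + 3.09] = -5.01*t^2 - 1.18*t - 0.54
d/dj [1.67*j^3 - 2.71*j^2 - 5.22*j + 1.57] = 5.01*j^2 - 5.42*j - 5.22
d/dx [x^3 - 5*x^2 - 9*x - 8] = 3*x^2 - 10*x - 9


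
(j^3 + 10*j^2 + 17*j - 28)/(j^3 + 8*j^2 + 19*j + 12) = (j^2 + 6*j - 7)/(j^2 + 4*j + 3)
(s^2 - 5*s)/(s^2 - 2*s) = (s - 5)/(s - 2)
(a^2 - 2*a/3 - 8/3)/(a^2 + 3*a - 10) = (a + 4/3)/(a + 5)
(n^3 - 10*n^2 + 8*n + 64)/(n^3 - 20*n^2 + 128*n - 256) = (n + 2)/(n - 8)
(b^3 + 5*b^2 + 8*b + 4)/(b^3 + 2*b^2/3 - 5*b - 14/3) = 3*(b + 2)/(3*b - 7)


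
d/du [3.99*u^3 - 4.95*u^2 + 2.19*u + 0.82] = 11.97*u^2 - 9.9*u + 2.19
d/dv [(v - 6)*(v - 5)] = 2*v - 11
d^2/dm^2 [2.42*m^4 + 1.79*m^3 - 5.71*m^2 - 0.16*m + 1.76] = 29.04*m^2 + 10.74*m - 11.42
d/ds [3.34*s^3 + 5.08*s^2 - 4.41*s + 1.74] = 10.02*s^2 + 10.16*s - 4.41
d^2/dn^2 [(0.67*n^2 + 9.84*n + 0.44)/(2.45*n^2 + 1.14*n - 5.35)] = (114.38658*n^3 + 68.5387500000001*n^2 + 781.24032*n + 171.060718)/(14.706125*n^6 + 20.52855*n^5 - 86.788065*n^4 - 88.173756*n^3 + 189.516795*n^2 + 97.88895*n - 153.130375)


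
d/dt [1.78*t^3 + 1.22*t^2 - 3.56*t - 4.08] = 5.34*t^2 + 2.44*t - 3.56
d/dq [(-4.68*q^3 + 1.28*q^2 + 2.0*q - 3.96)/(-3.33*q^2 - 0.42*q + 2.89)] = (15.5844*q^4 + 3.9312*q^3 - 34.4532*q^2 - 18.9752*q + 4.1168)/(11.0889*q^4 + 2.7972*q^3 - 19.071*q^2 - 2.4276*q + 8.3521)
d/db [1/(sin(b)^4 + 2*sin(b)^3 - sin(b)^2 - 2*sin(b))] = 2*(-2*sin(b)^3 - 3*sin(b)^2 + sin(b) + 1)/((sin(b) + 2)^2*sin(b)^2*cos(b)^3)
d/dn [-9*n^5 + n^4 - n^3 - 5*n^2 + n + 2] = -45*n^4 + 4*n^3 - 3*n^2 - 10*n + 1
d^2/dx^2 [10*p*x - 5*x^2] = -10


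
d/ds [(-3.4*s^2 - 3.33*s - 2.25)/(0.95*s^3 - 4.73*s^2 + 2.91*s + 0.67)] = (3.23*s^4 + 6.327*s^3 - 19.2324*s^2 - 25.841*s + 4.3164)/(0.9025*s^6 - 8.987*s^5 + 27.9019*s^4 - 26.2556*s^3 + 2.1299*s^2 + 3.8994*s + 0.4489)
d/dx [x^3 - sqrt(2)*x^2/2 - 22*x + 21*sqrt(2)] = 3*x^2 - sqrt(2)*x - 22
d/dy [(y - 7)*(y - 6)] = 2*y - 13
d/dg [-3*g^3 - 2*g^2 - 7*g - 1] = -9*g^2 - 4*g - 7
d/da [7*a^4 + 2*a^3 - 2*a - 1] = 28*a^3 + 6*a^2 - 2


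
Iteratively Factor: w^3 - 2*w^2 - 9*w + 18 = (w - 3)*(w^2 + w - 6) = (w - 3)*(w - 2)*(w + 3)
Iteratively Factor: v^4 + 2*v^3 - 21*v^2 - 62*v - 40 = (v + 4)*(v^3 - 2*v^2 - 13*v - 10) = (v + 1)*(v + 4)*(v^2 - 3*v - 10) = (v - 5)*(v + 1)*(v + 4)*(v + 2)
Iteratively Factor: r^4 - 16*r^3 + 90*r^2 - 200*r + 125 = (r - 5)*(r^3 - 11*r^2 + 35*r - 25) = (r - 5)*(r - 1)*(r^2 - 10*r + 25) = (r - 5)^2*(r - 1)*(r - 5)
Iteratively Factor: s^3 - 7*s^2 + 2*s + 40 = (s + 2)*(s^2 - 9*s + 20) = (s - 5)*(s + 2)*(s - 4)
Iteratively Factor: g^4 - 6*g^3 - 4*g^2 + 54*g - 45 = (g - 5)*(g^3 - g^2 - 9*g + 9) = (g - 5)*(g + 3)*(g^2 - 4*g + 3) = (g - 5)*(g - 3)*(g + 3)*(g - 1)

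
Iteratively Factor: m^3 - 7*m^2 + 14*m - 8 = (m - 4)*(m^2 - 3*m + 2) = (m - 4)*(m - 1)*(m - 2)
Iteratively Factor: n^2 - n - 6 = (n - 3)*(n + 2)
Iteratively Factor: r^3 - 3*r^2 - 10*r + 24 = (r + 3)*(r^2 - 6*r + 8) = (r - 2)*(r + 3)*(r - 4)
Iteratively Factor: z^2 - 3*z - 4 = (z + 1)*(z - 4)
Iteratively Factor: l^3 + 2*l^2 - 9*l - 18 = (l + 2)*(l^2 - 9) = (l - 3)*(l + 2)*(l + 3)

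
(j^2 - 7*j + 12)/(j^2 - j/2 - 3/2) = 2*(-j^2 + 7*j - 12)/(-2*j^2 + j + 3)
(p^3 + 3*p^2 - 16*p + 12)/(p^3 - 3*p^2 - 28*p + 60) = (p^2 + 5*p - 6)/(p^2 - p - 30)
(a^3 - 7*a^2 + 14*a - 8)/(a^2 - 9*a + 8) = (a^2 - 6*a + 8)/(a - 8)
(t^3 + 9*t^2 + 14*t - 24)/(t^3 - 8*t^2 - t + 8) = (t^2 + 10*t + 24)/(t^2 - 7*t - 8)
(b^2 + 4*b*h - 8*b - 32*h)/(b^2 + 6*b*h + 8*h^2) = (b - 8)/(b + 2*h)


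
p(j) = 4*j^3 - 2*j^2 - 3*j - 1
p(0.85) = -2.54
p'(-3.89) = 194.15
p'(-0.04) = -2.82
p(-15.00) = -13906.00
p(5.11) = 465.18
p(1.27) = 0.16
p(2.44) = 37.88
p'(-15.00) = 2757.00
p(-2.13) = -42.34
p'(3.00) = 93.00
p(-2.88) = -104.50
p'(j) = 12*j^2 - 4*j - 3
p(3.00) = 80.00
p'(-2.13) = 59.96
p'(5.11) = 289.91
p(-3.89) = -255.05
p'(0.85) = 2.27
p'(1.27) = 11.27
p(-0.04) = -0.88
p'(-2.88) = 108.05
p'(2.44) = 58.68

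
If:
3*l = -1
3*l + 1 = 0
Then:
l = -1/3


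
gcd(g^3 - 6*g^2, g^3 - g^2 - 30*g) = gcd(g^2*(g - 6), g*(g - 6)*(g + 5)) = g^2 - 6*g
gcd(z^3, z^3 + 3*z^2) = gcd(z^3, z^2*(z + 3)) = z^2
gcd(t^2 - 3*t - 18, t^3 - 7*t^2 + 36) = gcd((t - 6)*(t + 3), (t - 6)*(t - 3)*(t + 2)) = t - 6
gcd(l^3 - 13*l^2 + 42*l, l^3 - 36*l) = l^2 - 6*l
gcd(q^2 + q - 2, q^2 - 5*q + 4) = q - 1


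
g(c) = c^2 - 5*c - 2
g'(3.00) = 1.00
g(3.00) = -8.00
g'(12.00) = 19.00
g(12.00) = 82.00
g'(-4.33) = -13.66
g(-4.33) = 38.40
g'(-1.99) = -8.98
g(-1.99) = 11.91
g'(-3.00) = -11.00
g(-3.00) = 22.00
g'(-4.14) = -13.28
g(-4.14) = 35.84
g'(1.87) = -1.26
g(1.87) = -7.85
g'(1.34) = -2.32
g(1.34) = -6.90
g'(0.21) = -4.58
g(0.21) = -3.01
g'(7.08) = 9.16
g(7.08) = 12.73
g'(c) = 2*c - 5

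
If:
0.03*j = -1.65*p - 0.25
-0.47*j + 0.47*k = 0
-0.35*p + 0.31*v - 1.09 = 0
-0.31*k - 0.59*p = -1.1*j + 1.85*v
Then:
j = 7.27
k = 7.27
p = -0.28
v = 3.20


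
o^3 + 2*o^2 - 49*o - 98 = (o - 7)*(o + 2)*(o + 7)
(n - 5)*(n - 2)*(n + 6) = n^3 - n^2 - 32*n + 60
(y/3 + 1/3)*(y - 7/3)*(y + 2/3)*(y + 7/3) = y^4/3 + 5*y^3/9 - 43*y^2/27 - 245*y/81 - 98/81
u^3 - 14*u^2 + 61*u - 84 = (u - 7)*(u - 4)*(u - 3)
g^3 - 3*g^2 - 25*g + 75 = (g - 5)*(g - 3)*(g + 5)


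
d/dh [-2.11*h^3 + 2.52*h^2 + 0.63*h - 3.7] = -6.33*h^2 + 5.04*h + 0.63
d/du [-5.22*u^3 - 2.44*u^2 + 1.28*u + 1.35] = -15.66*u^2 - 4.88*u + 1.28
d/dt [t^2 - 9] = 2*t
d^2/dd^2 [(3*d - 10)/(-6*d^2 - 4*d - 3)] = 4*(-8*(3*d - 10)*(3*d + 1)^2 + 3*(9*d - 8)*(6*d^2 + 4*d + 3))/(6*d^2 + 4*d + 3)^3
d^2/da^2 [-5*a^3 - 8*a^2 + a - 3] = -30*a - 16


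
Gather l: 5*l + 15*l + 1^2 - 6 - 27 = 20*l - 32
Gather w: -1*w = -w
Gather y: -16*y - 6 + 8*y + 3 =-8*y - 3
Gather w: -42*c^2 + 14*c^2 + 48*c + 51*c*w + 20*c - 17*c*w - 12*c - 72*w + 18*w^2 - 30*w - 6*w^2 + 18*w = -28*c^2 + 56*c + 12*w^2 + w*(34*c - 84)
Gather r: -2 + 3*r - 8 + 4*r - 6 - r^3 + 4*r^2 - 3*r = -r^3 + 4*r^2 + 4*r - 16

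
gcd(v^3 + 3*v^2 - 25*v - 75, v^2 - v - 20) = v - 5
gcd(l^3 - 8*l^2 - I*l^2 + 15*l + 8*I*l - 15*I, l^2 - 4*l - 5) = l - 5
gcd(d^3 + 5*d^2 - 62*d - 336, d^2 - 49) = d + 7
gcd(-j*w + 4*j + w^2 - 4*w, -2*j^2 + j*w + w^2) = -j + w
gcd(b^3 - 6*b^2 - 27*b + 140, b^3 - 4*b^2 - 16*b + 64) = b - 4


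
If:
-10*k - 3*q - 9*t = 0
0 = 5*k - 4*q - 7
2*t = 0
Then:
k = 21/55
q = -14/11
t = 0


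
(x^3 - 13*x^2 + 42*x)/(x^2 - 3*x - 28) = x*(x - 6)/(x + 4)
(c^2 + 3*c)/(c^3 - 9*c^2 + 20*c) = (c + 3)/(c^2 - 9*c + 20)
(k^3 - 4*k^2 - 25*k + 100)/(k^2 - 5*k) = k + 1 - 20/k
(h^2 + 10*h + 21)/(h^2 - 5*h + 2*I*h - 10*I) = (h^2 + 10*h + 21)/(h^2 + h*(-5 + 2*I) - 10*I)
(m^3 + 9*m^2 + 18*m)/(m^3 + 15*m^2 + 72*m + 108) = m/(m + 6)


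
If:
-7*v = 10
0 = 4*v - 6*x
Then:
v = -10/7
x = -20/21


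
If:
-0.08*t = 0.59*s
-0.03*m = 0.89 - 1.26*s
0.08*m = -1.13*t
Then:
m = -49.71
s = -0.48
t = 3.52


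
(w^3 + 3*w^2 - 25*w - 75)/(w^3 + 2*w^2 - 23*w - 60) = (w + 5)/(w + 4)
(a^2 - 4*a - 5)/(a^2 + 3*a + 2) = (a - 5)/(a + 2)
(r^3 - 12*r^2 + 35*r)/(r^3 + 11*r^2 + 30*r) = (r^2 - 12*r + 35)/(r^2 + 11*r + 30)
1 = 1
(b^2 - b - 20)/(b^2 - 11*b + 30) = (b + 4)/(b - 6)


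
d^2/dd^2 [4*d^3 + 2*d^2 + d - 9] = 24*d + 4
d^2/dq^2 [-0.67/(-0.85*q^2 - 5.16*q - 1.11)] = (-0.96815*q^2 - 5.87724*q + 0.67*(1.7*q + 5.16)*(3.4*q + 10.32) - 1.26429)/(0.85*q^2 + 5.16*q + 1.11)^3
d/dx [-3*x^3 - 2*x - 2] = -9*x^2 - 2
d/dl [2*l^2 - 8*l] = 4*l - 8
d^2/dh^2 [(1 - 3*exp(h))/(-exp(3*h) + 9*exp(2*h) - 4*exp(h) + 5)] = (12*exp(6*h) - 90*exp(5*h) + 294*exp(4*h) - 29*exp(3*h) - 747*exp(2*h) + 224*exp(h) + 55)*exp(h)/(exp(9*h) - 27*exp(8*h) + 255*exp(7*h) - 960*exp(6*h) + 1290*exp(5*h) - 1767*exp(4*h) + 1219*exp(3*h) - 915*exp(2*h) + 300*exp(h) - 125)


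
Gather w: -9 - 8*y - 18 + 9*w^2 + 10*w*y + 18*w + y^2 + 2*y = 9*w^2 + w*(10*y + 18) + y^2 - 6*y - 27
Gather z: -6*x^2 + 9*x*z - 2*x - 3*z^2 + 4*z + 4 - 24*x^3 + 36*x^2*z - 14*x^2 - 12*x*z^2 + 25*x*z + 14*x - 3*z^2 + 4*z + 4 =-24*x^3 - 20*x^2 + 12*x + z^2*(-12*x - 6) + z*(36*x^2 + 34*x + 8) + 8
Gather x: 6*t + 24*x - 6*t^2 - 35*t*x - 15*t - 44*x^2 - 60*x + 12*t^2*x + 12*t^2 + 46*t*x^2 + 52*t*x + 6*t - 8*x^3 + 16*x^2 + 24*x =6*t^2 - 3*t - 8*x^3 + x^2*(46*t - 28) + x*(12*t^2 + 17*t - 12)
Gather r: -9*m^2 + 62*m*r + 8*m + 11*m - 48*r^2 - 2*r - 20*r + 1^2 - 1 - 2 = -9*m^2 + 19*m - 48*r^2 + r*(62*m - 22) - 2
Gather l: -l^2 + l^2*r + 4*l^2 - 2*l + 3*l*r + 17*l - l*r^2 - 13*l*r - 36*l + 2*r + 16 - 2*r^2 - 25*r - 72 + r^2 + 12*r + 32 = l^2*(r + 3) + l*(-r^2 - 10*r - 21) - r^2 - 11*r - 24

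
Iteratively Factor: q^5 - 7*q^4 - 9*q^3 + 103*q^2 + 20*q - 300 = (q - 5)*(q^4 - 2*q^3 - 19*q^2 + 8*q + 60) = (q - 5)*(q - 2)*(q^3 - 19*q - 30) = (q - 5)^2*(q - 2)*(q^2 + 5*q + 6) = (q - 5)^2*(q - 2)*(q + 2)*(q + 3)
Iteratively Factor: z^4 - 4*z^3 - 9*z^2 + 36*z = (z - 4)*(z^3 - 9*z) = z*(z - 4)*(z^2 - 9) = z*(z - 4)*(z + 3)*(z - 3)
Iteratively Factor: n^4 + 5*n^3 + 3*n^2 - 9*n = (n)*(n^3 + 5*n^2 + 3*n - 9) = n*(n - 1)*(n^2 + 6*n + 9) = n*(n - 1)*(n + 3)*(n + 3)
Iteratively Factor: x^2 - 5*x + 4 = (x - 1)*(x - 4)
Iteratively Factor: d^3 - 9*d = (d - 3)*(d^2 + 3*d) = (d - 3)*(d + 3)*(d)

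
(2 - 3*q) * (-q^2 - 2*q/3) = 3*q^3 - 4*q/3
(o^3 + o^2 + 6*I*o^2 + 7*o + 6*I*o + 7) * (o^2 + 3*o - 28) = o^5 + 4*o^4 + 6*I*o^4 - 18*o^3 + 24*I*o^3 - 150*I*o^2 - 175*o - 168*I*o - 196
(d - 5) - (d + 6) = -11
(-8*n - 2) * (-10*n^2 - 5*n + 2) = 80*n^3 + 60*n^2 - 6*n - 4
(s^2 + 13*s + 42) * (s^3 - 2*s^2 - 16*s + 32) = s^5 + 11*s^4 - 260*s^2 - 256*s + 1344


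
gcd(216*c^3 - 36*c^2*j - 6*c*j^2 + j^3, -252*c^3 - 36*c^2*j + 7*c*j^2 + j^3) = 36*c^2 - j^2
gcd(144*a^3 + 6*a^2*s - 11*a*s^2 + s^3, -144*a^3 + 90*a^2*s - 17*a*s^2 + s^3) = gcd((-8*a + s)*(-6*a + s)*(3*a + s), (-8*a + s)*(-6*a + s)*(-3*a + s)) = 48*a^2 - 14*a*s + s^2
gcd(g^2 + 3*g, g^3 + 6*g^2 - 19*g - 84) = g + 3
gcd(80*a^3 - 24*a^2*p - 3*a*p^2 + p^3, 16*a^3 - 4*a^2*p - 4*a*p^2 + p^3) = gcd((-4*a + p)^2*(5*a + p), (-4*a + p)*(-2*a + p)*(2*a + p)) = -4*a + p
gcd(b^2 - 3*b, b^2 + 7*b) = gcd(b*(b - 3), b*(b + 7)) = b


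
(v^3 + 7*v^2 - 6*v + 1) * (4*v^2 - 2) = 4*v^5 + 28*v^4 - 26*v^3 - 10*v^2 + 12*v - 2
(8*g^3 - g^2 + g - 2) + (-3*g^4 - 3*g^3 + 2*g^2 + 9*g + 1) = -3*g^4 + 5*g^3 + g^2 + 10*g - 1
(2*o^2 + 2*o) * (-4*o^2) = -8*o^4 - 8*o^3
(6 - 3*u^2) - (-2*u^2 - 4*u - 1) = -u^2 + 4*u + 7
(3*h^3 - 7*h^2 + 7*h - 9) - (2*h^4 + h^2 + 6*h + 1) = -2*h^4 + 3*h^3 - 8*h^2 + h - 10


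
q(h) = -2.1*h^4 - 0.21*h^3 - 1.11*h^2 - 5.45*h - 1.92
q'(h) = -8.4*h^3 - 0.63*h^2 - 2.22*h - 5.45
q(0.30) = -3.68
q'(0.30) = -6.40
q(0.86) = -8.71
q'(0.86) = -13.17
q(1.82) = -39.82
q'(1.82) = -62.22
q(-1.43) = -4.56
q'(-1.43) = 21.00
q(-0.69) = 0.91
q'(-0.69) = -1.46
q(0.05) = -2.20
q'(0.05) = -5.56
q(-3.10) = -183.38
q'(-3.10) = 245.62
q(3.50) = -358.73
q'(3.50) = -381.09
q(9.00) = -14072.07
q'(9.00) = -6200.06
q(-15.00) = -105773.67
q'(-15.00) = 28236.10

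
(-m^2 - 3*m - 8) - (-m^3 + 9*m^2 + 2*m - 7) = m^3 - 10*m^2 - 5*m - 1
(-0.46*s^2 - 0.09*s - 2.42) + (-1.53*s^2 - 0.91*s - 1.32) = -1.99*s^2 - 1.0*s - 3.74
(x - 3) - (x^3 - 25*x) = -x^3 + 26*x - 3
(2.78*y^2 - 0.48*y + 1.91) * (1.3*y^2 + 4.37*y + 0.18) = 3.614*y^4 + 11.5246*y^3 + 0.8858*y^2 + 8.2603*y + 0.3438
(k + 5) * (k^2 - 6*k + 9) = k^3 - k^2 - 21*k + 45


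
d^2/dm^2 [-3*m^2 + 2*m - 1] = -6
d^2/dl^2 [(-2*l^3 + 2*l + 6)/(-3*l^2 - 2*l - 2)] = 4*(-11*l^3 - 69*l^2 - 24*l + 10)/(27*l^6 + 54*l^5 + 90*l^4 + 80*l^3 + 60*l^2 + 24*l + 8)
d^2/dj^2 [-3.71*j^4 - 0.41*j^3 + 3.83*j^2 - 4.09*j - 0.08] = -44.52*j^2 - 2.46*j + 7.66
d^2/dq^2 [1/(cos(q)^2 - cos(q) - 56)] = (4*sin(q)^4 - 227*sin(q)^2 - 209*cos(q)/4 - 3*cos(3*q)/4 + 109)/(sin(q)^2 + cos(q) + 55)^3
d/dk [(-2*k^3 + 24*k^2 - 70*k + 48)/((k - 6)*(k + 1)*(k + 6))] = 2*(-13*k^4 + 142*k^3 - 361*k^2 - 912*k + 2124)/(k^6 + 2*k^5 - 71*k^4 - 144*k^3 + 1224*k^2 + 2592*k + 1296)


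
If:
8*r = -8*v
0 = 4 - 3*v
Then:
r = -4/3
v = 4/3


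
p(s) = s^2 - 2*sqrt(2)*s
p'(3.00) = 3.17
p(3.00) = 0.51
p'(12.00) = 21.17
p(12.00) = 110.06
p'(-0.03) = -2.89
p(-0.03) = 0.09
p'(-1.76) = -6.35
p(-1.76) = 8.08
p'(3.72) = 4.61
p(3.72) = 3.32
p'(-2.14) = -7.11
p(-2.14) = 10.63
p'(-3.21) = -9.25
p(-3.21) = 19.38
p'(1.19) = -0.45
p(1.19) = -1.95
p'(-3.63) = -10.09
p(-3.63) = 23.44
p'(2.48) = 2.13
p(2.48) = -0.86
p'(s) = 2*s - 2*sqrt(2)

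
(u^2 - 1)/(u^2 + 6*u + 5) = (u - 1)/(u + 5)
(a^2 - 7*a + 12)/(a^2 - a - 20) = (-a^2 + 7*a - 12)/(-a^2 + a + 20)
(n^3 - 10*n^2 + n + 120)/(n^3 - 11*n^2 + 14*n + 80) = (n + 3)/(n + 2)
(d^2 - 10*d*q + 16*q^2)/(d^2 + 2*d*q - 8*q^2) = (d - 8*q)/(d + 4*q)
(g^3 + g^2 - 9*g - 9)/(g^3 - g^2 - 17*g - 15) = (g - 3)/(g - 5)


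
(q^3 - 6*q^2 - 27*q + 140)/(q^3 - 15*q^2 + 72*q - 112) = (q + 5)/(q - 4)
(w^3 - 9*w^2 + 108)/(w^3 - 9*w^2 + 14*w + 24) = (w^2 - 3*w - 18)/(w^2 - 3*w - 4)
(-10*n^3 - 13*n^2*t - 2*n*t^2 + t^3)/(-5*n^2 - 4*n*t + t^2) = 2*n + t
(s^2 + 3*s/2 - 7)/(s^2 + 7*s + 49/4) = 2*(s - 2)/(2*s + 7)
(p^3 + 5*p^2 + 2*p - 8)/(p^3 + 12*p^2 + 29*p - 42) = (p^2 + 6*p + 8)/(p^2 + 13*p + 42)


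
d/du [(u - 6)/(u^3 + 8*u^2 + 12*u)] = (u*(u^2 + 8*u + 12) - (u - 6)*(3*u^2 + 16*u + 12))/(u^2*(u^2 + 8*u + 12)^2)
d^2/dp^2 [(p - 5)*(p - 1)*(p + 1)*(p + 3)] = 12*p^2 - 12*p - 32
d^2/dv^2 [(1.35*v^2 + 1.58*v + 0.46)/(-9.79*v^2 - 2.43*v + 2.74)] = (-2.27373675443232e-13*v^4 - 238.635166*v^3 - 481.808976*v^2 - 319.95678*v - 71.421572)/(938.313739*v^6 + 698.703489*v^5 - 614.411589*v^4 - 376.753761*v^3 + 171.959934*v^2 + 54.730404*v - 20.570824)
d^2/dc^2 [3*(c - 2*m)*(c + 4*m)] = 6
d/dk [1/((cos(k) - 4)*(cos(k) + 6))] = 2*(cos(k) + 1)*sin(k)/((cos(k) - 4)^2*(cos(k) + 6)^2)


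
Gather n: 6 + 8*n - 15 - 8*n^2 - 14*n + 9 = -8*n^2 - 6*n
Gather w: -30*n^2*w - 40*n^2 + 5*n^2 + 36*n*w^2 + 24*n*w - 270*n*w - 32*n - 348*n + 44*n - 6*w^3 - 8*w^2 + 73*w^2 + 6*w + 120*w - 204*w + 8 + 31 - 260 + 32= -35*n^2 - 336*n - 6*w^3 + w^2*(36*n + 65) + w*(-30*n^2 - 246*n - 78) - 189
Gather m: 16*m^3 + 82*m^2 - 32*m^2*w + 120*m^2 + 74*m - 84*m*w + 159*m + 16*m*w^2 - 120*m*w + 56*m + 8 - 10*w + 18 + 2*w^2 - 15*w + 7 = 16*m^3 + m^2*(202 - 32*w) + m*(16*w^2 - 204*w + 289) + 2*w^2 - 25*w + 33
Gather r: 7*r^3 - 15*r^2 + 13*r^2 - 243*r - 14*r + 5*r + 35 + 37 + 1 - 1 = 7*r^3 - 2*r^2 - 252*r + 72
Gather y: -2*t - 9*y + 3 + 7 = -2*t - 9*y + 10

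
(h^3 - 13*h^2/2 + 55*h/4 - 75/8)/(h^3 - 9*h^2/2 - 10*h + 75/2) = (h^2 - 4*h + 15/4)/(h^2 - 2*h - 15)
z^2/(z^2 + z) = z/(z + 1)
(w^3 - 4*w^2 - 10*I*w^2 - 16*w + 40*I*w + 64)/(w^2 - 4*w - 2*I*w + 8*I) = w - 8*I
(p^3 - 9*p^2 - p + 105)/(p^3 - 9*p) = (p^2 - 12*p + 35)/(p*(p - 3))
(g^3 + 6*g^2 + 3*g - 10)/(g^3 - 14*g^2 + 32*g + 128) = (g^2 + 4*g - 5)/(g^2 - 16*g + 64)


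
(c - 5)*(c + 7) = c^2 + 2*c - 35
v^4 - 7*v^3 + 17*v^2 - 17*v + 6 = (v - 3)*(v - 2)*(v - 1)^2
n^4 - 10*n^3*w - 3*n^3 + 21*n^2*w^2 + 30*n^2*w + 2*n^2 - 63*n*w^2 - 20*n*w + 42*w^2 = (n - 2)*(n - 1)*(n - 7*w)*(n - 3*w)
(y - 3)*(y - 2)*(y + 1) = y^3 - 4*y^2 + y + 6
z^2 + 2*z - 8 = (z - 2)*(z + 4)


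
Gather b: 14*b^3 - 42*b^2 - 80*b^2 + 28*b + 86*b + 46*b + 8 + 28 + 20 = 14*b^3 - 122*b^2 + 160*b + 56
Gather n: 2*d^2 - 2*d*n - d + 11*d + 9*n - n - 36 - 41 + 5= 2*d^2 + 10*d + n*(8 - 2*d) - 72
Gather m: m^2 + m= m^2 + m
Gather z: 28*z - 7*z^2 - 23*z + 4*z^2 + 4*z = -3*z^2 + 9*z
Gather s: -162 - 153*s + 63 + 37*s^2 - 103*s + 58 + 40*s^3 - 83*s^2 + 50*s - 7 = 40*s^3 - 46*s^2 - 206*s - 48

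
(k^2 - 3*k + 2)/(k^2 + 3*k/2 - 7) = 2*(k - 1)/(2*k + 7)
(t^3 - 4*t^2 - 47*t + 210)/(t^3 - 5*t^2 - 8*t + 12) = (t^2 + 2*t - 35)/(t^2 + t - 2)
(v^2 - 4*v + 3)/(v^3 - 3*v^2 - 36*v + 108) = (v - 1)/(v^2 - 36)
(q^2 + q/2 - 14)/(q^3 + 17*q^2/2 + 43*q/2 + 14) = (2*q - 7)/(2*q^2 + 9*q + 7)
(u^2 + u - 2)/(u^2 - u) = (u + 2)/u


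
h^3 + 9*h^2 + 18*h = h*(h + 3)*(h + 6)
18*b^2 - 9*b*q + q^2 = (-6*b + q)*(-3*b + q)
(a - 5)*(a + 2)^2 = a^3 - a^2 - 16*a - 20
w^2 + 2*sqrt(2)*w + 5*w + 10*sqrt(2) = (w + 5)*(w + 2*sqrt(2))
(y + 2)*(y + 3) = y^2 + 5*y + 6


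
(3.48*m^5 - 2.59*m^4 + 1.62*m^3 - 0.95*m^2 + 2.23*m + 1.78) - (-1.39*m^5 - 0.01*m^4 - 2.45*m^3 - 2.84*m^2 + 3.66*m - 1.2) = 4.87*m^5 - 2.58*m^4 + 4.07*m^3 + 1.89*m^2 - 1.43*m + 2.98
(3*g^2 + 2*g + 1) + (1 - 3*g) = 3*g^2 - g + 2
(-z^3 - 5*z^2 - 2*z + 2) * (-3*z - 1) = 3*z^4 + 16*z^3 + 11*z^2 - 4*z - 2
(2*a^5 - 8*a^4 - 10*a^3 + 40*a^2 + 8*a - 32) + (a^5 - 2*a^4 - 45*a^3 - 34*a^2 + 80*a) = 3*a^5 - 10*a^4 - 55*a^3 + 6*a^2 + 88*a - 32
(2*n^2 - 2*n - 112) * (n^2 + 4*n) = 2*n^4 + 6*n^3 - 120*n^2 - 448*n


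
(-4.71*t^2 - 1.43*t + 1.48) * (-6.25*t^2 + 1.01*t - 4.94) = 29.4375*t^4 + 4.1804*t^3 + 12.5731*t^2 + 8.559*t - 7.3112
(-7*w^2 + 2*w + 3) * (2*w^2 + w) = -14*w^4 - 3*w^3 + 8*w^2 + 3*w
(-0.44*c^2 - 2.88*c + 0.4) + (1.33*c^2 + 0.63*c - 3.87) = 0.89*c^2 - 2.25*c - 3.47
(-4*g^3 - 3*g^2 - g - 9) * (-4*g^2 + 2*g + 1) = 16*g^5 + 4*g^4 - 6*g^3 + 31*g^2 - 19*g - 9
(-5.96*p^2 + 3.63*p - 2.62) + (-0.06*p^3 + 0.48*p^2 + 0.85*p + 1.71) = -0.06*p^3 - 5.48*p^2 + 4.48*p - 0.91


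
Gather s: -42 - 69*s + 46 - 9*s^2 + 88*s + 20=-9*s^2 + 19*s + 24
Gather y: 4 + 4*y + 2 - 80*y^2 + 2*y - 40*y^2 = -120*y^2 + 6*y + 6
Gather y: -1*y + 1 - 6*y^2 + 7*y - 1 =-6*y^2 + 6*y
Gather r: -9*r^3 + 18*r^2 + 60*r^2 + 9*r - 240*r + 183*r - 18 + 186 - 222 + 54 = -9*r^3 + 78*r^2 - 48*r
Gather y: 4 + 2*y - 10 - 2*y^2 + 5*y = -2*y^2 + 7*y - 6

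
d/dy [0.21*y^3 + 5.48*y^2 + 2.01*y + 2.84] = 0.63*y^2 + 10.96*y + 2.01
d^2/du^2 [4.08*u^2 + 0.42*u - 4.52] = 8.16000000000000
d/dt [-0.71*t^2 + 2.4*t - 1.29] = 2.4 - 1.42*t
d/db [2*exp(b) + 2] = 2*exp(b)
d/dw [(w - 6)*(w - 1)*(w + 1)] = 3*w^2 - 12*w - 1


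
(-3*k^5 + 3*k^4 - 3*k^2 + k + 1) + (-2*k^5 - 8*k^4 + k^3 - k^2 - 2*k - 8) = -5*k^5 - 5*k^4 + k^3 - 4*k^2 - k - 7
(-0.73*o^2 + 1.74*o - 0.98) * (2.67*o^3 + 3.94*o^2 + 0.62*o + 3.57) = -1.9491*o^5 + 1.7696*o^4 + 3.7864*o^3 - 5.3885*o^2 + 5.6042*o - 3.4986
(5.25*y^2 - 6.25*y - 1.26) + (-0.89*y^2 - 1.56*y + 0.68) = 4.36*y^2 - 7.81*y - 0.58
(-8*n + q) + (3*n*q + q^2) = 3*n*q - 8*n + q^2 + q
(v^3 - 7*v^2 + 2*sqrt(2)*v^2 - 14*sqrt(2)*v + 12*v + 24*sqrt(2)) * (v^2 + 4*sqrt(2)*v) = v^5 - 7*v^4 + 6*sqrt(2)*v^4 - 42*sqrt(2)*v^3 + 28*v^3 - 112*v^2 + 72*sqrt(2)*v^2 + 192*v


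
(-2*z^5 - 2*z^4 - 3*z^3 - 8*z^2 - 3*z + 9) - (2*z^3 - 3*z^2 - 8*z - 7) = -2*z^5 - 2*z^4 - 5*z^3 - 5*z^2 + 5*z + 16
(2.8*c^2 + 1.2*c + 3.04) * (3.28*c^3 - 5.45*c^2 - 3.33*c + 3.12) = 9.184*c^5 - 11.324*c^4 - 5.8928*c^3 - 11.828*c^2 - 6.3792*c + 9.4848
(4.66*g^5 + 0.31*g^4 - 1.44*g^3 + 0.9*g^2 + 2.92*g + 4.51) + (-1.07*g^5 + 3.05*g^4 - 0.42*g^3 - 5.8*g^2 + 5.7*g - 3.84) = 3.59*g^5 + 3.36*g^4 - 1.86*g^3 - 4.9*g^2 + 8.62*g + 0.67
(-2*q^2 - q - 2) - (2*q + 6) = -2*q^2 - 3*q - 8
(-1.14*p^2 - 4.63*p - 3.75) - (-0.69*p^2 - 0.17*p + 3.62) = -0.45*p^2 - 4.46*p - 7.37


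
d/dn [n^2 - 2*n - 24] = 2*n - 2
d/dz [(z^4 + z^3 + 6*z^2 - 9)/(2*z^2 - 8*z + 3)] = (4*z^5 - 22*z^4 - 4*z^3 - 39*z^2 + 72*z - 72)/(4*z^4 - 32*z^3 + 76*z^2 - 48*z + 9)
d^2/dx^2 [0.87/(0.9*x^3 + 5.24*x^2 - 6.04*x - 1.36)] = (-(4.698*x + 9.1176)*(0.9*x^3 + 5.24*x^2 - 6.04*x - 1.36) + 0.87*(2.7*x^2 + 10.48*x - 6.04)*(5.4*x^2 + 20.96*x - 12.08))/(0.9*x^3 + 5.24*x^2 - 6.04*x - 1.36)^3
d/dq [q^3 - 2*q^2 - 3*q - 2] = 3*q^2 - 4*q - 3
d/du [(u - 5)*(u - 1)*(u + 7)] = 3*u^2 + 2*u - 37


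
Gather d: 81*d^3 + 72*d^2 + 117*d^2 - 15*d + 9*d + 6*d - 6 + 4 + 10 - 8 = 81*d^3 + 189*d^2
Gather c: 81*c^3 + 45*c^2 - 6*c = 81*c^3 + 45*c^2 - 6*c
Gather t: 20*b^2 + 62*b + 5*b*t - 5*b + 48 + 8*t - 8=20*b^2 + 57*b + t*(5*b + 8) + 40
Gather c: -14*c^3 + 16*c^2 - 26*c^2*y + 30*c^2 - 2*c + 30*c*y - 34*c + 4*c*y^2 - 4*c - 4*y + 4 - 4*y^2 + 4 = -14*c^3 + c^2*(46 - 26*y) + c*(4*y^2 + 30*y - 40) - 4*y^2 - 4*y + 8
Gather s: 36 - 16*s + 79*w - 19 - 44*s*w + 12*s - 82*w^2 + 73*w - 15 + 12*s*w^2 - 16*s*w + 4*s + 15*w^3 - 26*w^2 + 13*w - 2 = s*(12*w^2 - 60*w) + 15*w^3 - 108*w^2 + 165*w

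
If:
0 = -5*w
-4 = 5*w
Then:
No Solution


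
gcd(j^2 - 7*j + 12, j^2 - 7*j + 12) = j^2 - 7*j + 12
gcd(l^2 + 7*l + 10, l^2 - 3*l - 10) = l + 2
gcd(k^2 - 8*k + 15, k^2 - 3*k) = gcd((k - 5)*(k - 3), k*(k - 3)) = k - 3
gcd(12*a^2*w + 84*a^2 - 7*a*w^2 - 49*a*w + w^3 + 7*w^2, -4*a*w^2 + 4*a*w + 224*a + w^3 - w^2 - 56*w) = -4*a*w - 28*a + w^2 + 7*w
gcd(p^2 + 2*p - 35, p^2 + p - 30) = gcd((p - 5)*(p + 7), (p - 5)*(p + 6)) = p - 5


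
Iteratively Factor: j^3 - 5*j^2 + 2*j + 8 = (j - 2)*(j^2 - 3*j - 4) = (j - 2)*(j + 1)*(j - 4)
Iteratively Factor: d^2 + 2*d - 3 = (d + 3)*(d - 1)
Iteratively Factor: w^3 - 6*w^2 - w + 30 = (w - 5)*(w^2 - w - 6) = (w - 5)*(w + 2)*(w - 3)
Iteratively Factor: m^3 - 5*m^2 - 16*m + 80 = (m + 4)*(m^2 - 9*m + 20) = (m - 4)*(m + 4)*(m - 5)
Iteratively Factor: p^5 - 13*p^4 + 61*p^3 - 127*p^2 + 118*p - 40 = (p - 5)*(p^4 - 8*p^3 + 21*p^2 - 22*p + 8) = (p - 5)*(p - 1)*(p^3 - 7*p^2 + 14*p - 8) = (p - 5)*(p - 4)*(p - 1)*(p^2 - 3*p + 2) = (p - 5)*(p - 4)*(p - 2)*(p - 1)*(p - 1)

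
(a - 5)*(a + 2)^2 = a^3 - a^2 - 16*a - 20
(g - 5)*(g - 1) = g^2 - 6*g + 5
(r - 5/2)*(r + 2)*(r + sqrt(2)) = r^3 - r^2/2 + sqrt(2)*r^2 - 5*r - sqrt(2)*r/2 - 5*sqrt(2)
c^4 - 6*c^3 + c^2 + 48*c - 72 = (c - 3)^2*(c - 2*sqrt(2))*(c + 2*sqrt(2))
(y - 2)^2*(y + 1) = y^3 - 3*y^2 + 4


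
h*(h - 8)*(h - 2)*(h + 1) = h^4 - 9*h^3 + 6*h^2 + 16*h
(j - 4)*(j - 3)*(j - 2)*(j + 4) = j^4 - 5*j^3 - 10*j^2 + 80*j - 96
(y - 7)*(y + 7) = y^2 - 49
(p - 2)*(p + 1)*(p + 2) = p^3 + p^2 - 4*p - 4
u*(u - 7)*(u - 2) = u^3 - 9*u^2 + 14*u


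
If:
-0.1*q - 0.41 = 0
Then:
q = -4.10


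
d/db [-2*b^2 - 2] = -4*b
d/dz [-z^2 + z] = 1 - 2*z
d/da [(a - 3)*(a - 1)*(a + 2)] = 3*a^2 - 4*a - 5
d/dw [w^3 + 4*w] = 3*w^2 + 4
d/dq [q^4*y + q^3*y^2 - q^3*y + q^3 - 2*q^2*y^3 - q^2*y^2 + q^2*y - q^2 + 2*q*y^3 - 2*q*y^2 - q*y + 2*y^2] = 4*q^3*y + 3*q^2*y^2 - 3*q^2*y + 3*q^2 - 4*q*y^3 - 2*q*y^2 + 2*q*y - 2*q + 2*y^3 - 2*y^2 - y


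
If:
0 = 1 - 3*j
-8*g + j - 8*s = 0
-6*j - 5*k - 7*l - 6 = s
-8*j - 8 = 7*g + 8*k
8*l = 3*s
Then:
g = 95/512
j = 1/3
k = -18379/12288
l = -221/4096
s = -221/1536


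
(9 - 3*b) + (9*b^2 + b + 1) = 9*b^2 - 2*b + 10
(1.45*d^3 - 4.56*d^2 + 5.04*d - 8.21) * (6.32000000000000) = 9.164*d^3 - 28.8192*d^2 + 31.8528*d - 51.8872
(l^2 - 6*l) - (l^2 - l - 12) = 12 - 5*l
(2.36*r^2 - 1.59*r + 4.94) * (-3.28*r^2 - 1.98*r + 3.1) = -7.7408*r^4 + 0.542400000000001*r^3 - 5.739*r^2 - 14.7102*r + 15.314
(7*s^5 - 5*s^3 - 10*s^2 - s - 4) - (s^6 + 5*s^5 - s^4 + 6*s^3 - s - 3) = -s^6 + 2*s^5 + s^4 - 11*s^3 - 10*s^2 - 1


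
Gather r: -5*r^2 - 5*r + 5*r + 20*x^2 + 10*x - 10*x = -5*r^2 + 20*x^2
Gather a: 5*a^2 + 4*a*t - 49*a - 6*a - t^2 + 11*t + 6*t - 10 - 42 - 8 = 5*a^2 + a*(4*t - 55) - t^2 + 17*t - 60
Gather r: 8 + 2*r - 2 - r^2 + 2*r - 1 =-r^2 + 4*r + 5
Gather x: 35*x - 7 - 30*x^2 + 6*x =-30*x^2 + 41*x - 7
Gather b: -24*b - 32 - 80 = -24*b - 112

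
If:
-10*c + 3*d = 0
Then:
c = 3*d/10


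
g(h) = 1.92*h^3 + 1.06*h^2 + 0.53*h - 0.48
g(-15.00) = -6249.93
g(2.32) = 30.43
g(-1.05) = -2.09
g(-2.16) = -16.03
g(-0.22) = -0.57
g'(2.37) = 37.91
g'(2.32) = 36.45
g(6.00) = 455.58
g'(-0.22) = 0.34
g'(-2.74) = 37.96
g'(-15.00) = 1264.73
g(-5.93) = -366.72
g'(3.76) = 89.93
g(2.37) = 32.29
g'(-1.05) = 4.65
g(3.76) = 118.56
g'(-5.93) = 190.51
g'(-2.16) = 22.82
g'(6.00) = 220.61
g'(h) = 5.76*h^2 + 2.12*h + 0.53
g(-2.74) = -33.47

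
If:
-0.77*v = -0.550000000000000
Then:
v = 0.71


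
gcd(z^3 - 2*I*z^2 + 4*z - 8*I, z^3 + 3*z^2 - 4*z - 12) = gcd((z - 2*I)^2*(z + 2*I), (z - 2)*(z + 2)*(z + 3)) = 1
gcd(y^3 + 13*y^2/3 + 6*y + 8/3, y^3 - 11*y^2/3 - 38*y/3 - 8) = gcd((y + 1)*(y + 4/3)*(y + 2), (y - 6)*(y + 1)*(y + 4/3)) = y^2 + 7*y/3 + 4/3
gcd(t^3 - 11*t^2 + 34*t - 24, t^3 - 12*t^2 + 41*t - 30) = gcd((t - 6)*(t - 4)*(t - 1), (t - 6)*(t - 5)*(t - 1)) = t^2 - 7*t + 6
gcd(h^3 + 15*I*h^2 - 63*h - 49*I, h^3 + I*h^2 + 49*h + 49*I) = h^2 + 8*I*h - 7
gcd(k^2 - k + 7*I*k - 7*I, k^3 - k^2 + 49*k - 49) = k^2 + k*(-1 + 7*I) - 7*I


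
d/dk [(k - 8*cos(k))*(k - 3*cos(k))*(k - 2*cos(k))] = 13*k^2*sin(k) + 3*k^2 - 46*k*sin(2*k) - 26*k*cos(k) + 144*sin(k)*cos(k)^2 + 46*cos(k)^2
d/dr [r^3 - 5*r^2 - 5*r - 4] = 3*r^2 - 10*r - 5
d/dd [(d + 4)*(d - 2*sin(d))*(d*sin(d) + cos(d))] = d*(d + 4)*(d - 2*sin(d))*cos(d) - (d + 4)*(d*sin(d) + cos(d))*(2*cos(d) - 1) + (d - 2*sin(d))*(d*sin(d) + cos(d))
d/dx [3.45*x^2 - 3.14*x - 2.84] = 6.9*x - 3.14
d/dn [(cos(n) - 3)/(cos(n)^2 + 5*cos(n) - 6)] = (cos(n)^2 - 6*cos(n) - 9)*sin(n)/(cos(n)^2 + 5*cos(n) - 6)^2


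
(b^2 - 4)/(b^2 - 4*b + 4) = (b + 2)/(b - 2)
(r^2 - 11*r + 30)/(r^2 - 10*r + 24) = (r - 5)/(r - 4)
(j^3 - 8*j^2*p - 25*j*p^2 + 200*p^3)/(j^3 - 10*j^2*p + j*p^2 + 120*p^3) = (j + 5*p)/(j + 3*p)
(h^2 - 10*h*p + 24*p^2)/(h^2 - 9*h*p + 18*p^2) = (-h + 4*p)/(-h + 3*p)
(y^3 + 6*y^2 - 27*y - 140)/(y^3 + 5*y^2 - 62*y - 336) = (y^2 - y - 20)/(y^2 - 2*y - 48)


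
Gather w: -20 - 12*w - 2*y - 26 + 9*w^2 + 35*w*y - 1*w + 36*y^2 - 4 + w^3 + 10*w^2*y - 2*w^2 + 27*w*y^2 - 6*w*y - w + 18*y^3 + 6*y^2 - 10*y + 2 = w^3 + w^2*(10*y + 7) + w*(27*y^2 + 29*y - 14) + 18*y^3 + 42*y^2 - 12*y - 48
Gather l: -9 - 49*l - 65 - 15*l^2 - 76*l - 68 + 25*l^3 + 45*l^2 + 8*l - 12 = 25*l^3 + 30*l^2 - 117*l - 154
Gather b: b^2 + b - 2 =b^2 + b - 2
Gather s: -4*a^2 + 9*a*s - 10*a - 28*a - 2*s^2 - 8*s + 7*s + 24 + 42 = -4*a^2 - 38*a - 2*s^2 + s*(9*a - 1) + 66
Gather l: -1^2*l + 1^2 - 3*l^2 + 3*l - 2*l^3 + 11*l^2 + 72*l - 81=-2*l^3 + 8*l^2 + 74*l - 80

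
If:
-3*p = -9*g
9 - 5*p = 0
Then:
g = 3/5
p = 9/5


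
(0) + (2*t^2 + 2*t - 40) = 2*t^2 + 2*t - 40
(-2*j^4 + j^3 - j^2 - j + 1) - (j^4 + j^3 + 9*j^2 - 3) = -3*j^4 - 10*j^2 - j + 4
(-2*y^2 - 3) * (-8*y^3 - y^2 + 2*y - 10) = 16*y^5 + 2*y^4 + 20*y^3 + 23*y^2 - 6*y + 30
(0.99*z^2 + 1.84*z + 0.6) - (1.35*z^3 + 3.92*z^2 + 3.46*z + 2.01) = -1.35*z^3 - 2.93*z^2 - 1.62*z - 1.41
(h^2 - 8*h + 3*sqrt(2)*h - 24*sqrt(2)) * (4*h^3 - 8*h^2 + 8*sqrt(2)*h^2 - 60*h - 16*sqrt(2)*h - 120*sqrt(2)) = 4*h^5 - 40*h^4 + 20*sqrt(2)*h^4 - 200*sqrt(2)*h^3 + 52*h^3 + 20*sqrt(2)*h^2 + 48*h + 2400*sqrt(2)*h + 5760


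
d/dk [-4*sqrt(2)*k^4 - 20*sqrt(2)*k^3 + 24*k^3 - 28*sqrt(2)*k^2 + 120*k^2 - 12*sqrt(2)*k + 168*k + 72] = -16*sqrt(2)*k^3 - 60*sqrt(2)*k^2 + 72*k^2 - 56*sqrt(2)*k + 240*k - 12*sqrt(2) + 168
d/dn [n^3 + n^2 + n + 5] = 3*n^2 + 2*n + 1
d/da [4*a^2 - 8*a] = 8*a - 8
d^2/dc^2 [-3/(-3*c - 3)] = 2/(c + 1)^3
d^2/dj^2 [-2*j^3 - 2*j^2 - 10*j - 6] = -12*j - 4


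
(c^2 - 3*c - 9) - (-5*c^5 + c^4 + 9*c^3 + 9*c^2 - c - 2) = 5*c^5 - c^4 - 9*c^3 - 8*c^2 - 2*c - 7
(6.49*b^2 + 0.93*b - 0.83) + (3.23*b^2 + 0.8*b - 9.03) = 9.72*b^2 + 1.73*b - 9.86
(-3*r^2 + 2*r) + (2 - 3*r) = -3*r^2 - r + 2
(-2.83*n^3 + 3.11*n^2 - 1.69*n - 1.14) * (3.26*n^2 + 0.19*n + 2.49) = -9.2258*n^5 + 9.6009*n^4 - 11.9652*n^3 + 3.7064*n^2 - 4.4247*n - 2.8386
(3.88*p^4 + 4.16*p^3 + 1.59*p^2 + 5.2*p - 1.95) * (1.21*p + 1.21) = 4.6948*p^5 + 9.7284*p^4 + 6.9575*p^3 + 8.2159*p^2 + 3.9325*p - 2.3595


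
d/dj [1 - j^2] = -2*j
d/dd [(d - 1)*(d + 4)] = 2*d + 3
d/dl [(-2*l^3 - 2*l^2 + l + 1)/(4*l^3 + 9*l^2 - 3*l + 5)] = (-10*l^4 + 4*l^3 - 45*l^2 - 38*l + 8)/(16*l^6 + 72*l^5 + 57*l^4 - 14*l^3 + 99*l^2 - 30*l + 25)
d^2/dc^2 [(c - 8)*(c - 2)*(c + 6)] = 6*c - 8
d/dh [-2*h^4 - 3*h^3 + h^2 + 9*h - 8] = -8*h^3 - 9*h^2 + 2*h + 9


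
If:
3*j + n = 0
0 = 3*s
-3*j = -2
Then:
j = 2/3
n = -2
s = 0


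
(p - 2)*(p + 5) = p^2 + 3*p - 10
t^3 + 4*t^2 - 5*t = t*(t - 1)*(t + 5)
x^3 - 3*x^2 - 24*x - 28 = (x - 7)*(x + 2)^2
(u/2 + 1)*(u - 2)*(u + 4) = u^3/2 + 2*u^2 - 2*u - 8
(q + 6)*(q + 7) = q^2 + 13*q + 42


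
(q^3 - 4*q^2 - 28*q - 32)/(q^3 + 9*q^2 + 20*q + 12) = (q^2 - 6*q - 16)/(q^2 + 7*q + 6)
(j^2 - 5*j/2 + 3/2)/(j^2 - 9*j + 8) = (j - 3/2)/(j - 8)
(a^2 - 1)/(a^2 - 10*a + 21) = (a^2 - 1)/(a^2 - 10*a + 21)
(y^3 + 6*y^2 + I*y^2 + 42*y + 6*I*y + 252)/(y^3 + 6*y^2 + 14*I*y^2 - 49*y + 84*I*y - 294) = (y - 6*I)/(y + 7*I)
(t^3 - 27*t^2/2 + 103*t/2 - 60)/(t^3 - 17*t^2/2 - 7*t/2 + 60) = (2*t - 5)/(2*t + 5)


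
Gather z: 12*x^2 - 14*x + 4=12*x^2 - 14*x + 4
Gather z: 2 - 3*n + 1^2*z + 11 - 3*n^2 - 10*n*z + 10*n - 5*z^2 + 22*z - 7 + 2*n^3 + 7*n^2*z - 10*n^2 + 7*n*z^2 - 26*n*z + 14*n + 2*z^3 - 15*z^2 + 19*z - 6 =2*n^3 - 13*n^2 + 21*n + 2*z^3 + z^2*(7*n - 20) + z*(7*n^2 - 36*n + 42)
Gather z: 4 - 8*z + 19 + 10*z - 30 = 2*z - 7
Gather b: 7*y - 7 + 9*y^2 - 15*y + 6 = 9*y^2 - 8*y - 1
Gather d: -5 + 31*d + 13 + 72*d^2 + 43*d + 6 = 72*d^2 + 74*d + 14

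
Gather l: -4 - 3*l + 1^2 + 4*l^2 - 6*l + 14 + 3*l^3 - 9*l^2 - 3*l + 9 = 3*l^3 - 5*l^2 - 12*l + 20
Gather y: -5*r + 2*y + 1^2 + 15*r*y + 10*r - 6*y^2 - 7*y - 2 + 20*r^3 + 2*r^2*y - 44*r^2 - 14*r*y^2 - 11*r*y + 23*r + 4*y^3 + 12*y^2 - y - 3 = 20*r^3 - 44*r^2 + 28*r + 4*y^3 + y^2*(6 - 14*r) + y*(2*r^2 + 4*r - 6) - 4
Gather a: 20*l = 20*l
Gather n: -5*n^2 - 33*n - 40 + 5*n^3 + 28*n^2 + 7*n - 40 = 5*n^3 + 23*n^2 - 26*n - 80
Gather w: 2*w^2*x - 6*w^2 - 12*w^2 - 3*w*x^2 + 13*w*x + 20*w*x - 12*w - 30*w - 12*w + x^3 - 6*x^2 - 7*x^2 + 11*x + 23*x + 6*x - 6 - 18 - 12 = w^2*(2*x - 18) + w*(-3*x^2 + 33*x - 54) + x^3 - 13*x^2 + 40*x - 36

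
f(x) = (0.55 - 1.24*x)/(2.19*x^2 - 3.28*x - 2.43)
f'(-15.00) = 0.00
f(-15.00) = 0.04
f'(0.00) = 0.82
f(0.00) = -0.23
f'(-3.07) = 0.05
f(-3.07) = 0.15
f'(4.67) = 0.06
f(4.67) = -0.17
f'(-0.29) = 3.43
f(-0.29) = -0.70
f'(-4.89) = 0.02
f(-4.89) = 0.10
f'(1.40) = 0.91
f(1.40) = 0.43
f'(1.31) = 0.72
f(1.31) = 0.36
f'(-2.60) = 0.07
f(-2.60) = 0.18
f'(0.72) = 0.34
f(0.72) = 0.09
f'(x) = (0.55 - 1.24*x)*(3.28 - 4.38*x)/(2.19*x^2 - 3.28*x - 2.43)^2 - 1.24/(2.19*x^2 - 3.28*x - 2.43) = (2.7156*x^2 - 2.409*x + 4.8172)/(4.7961*x^4 - 14.3664*x^3 + 0.114999999999998*x^2 + 15.9408*x + 5.9049)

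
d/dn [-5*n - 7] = -5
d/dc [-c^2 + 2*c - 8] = 2 - 2*c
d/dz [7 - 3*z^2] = -6*z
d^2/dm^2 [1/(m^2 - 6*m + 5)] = 2*(-m^2 + 6*m + 4*(m - 3)^2 - 5)/(m^2 - 6*m + 5)^3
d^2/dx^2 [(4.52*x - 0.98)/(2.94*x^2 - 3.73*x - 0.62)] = ((39.4816 - 79.7328*x)*(-2.94*x^2 + 3.73*x + 0.62) - (4.52*x - 0.98)*(5.88*x - 3.73)*(11.76*x - 7.46))/(-2.94*x^2 + 3.73*x + 0.62)^3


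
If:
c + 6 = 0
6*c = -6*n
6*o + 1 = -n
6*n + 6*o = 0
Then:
No Solution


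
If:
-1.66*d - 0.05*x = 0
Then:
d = -0.0301204819277108*x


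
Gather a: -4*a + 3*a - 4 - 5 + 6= -a - 3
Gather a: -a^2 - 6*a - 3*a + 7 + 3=-a^2 - 9*a + 10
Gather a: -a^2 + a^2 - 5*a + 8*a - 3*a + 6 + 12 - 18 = 0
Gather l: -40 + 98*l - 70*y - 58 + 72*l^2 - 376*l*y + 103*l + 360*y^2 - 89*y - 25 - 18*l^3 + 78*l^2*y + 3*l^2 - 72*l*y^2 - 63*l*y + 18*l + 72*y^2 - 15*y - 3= -18*l^3 + l^2*(78*y + 75) + l*(-72*y^2 - 439*y + 219) + 432*y^2 - 174*y - 126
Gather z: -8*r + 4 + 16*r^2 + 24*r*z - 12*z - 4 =16*r^2 - 8*r + z*(24*r - 12)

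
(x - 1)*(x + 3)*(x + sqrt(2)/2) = x^3 + sqrt(2)*x^2/2 + 2*x^2 - 3*x + sqrt(2)*x - 3*sqrt(2)/2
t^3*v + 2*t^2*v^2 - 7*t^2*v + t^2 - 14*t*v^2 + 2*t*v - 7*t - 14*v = (t - 7)*(t + 2*v)*(t*v + 1)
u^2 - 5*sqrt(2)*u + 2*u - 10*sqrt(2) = (u + 2)*(u - 5*sqrt(2))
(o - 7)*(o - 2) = o^2 - 9*o + 14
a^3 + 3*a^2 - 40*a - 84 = (a - 6)*(a + 2)*(a + 7)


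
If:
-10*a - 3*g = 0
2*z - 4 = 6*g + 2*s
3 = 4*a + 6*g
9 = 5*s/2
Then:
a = -3/16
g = 5/8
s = 18/5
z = 299/40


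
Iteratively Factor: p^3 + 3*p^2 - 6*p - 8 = (p - 2)*(p^2 + 5*p + 4) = (p - 2)*(p + 4)*(p + 1)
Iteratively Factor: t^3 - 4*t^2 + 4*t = (t - 2)*(t^2 - 2*t) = t*(t - 2)*(t - 2)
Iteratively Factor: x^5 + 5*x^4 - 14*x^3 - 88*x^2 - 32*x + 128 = (x + 2)*(x^4 + 3*x^3 - 20*x^2 - 48*x + 64) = (x + 2)*(x + 4)*(x^3 - x^2 - 16*x + 16) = (x - 4)*(x + 2)*(x + 4)*(x^2 + 3*x - 4) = (x - 4)*(x - 1)*(x + 2)*(x + 4)*(x + 4)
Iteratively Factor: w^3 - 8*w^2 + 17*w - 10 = (w - 1)*(w^2 - 7*w + 10) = (w - 2)*(w - 1)*(w - 5)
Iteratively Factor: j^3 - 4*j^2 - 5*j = (j)*(j^2 - 4*j - 5) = j*(j - 5)*(j + 1)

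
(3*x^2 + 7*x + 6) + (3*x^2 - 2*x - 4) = 6*x^2 + 5*x + 2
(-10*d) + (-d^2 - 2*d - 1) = -d^2 - 12*d - 1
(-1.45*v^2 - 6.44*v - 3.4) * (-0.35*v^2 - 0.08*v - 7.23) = 0.5075*v^4 + 2.37*v^3 + 12.1887*v^2 + 46.8332*v + 24.582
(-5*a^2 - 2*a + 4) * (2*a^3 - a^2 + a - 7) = -10*a^5 + a^4 + 5*a^3 + 29*a^2 + 18*a - 28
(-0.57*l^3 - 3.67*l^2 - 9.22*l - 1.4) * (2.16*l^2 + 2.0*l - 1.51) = -1.2312*l^5 - 9.0672*l^4 - 26.3945*l^3 - 15.9223*l^2 + 11.1222*l + 2.114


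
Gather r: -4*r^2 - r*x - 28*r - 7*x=-4*r^2 + r*(-x - 28) - 7*x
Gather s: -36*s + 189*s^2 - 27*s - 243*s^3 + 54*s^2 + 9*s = -243*s^3 + 243*s^2 - 54*s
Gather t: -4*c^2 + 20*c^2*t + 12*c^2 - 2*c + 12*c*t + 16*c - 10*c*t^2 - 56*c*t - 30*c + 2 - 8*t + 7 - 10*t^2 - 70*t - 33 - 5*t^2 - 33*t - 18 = 8*c^2 - 16*c + t^2*(-10*c - 15) + t*(20*c^2 - 44*c - 111) - 42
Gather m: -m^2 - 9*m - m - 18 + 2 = -m^2 - 10*m - 16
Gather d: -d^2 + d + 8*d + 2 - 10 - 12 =-d^2 + 9*d - 20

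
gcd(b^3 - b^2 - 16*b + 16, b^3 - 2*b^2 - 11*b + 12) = b^2 - 5*b + 4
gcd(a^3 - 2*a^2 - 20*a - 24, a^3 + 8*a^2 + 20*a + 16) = a^2 + 4*a + 4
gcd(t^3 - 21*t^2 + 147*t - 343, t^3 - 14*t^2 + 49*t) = t^2 - 14*t + 49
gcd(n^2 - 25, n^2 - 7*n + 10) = n - 5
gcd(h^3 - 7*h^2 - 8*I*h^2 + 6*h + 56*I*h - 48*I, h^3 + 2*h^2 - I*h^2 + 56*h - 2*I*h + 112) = h - 8*I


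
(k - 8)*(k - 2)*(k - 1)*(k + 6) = k^4 - 5*k^3 - 40*k^2 + 140*k - 96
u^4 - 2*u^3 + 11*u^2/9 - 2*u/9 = u*(u - 1)*(u - 2/3)*(u - 1/3)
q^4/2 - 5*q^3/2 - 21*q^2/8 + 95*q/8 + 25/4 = (q/2 + 1)*(q - 5)*(q - 5/2)*(q + 1/2)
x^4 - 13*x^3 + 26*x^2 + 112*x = x*(x - 8)*(x - 7)*(x + 2)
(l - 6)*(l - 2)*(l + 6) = l^3 - 2*l^2 - 36*l + 72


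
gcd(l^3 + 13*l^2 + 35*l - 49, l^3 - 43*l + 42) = l^2 + 6*l - 7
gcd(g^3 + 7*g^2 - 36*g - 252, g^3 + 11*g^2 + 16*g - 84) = g^2 + 13*g + 42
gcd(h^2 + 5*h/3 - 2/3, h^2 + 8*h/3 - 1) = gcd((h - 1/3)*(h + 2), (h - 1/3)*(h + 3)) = h - 1/3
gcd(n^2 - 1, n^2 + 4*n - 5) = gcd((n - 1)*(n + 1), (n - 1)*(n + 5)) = n - 1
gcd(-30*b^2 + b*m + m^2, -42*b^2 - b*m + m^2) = 6*b + m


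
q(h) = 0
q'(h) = 0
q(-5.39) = 0.00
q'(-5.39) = 0.00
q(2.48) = 0.00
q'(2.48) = 0.00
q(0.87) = 0.00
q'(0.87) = 0.00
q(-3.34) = 0.00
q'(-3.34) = 0.00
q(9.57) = 0.00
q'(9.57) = 0.00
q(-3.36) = 0.00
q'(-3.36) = 0.00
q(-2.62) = 0.00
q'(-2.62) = 0.00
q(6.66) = 0.00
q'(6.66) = 0.00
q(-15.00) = 0.00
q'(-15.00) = 0.00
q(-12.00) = 0.00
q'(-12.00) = 0.00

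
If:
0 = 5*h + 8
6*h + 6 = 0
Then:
No Solution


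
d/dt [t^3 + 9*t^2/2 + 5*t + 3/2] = 3*t^2 + 9*t + 5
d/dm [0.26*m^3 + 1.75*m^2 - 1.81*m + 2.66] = 0.78*m^2 + 3.5*m - 1.81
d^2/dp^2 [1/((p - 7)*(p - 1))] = 2*((p - 7)^2 + (p - 7)*(p - 1) + (p - 1)^2)/((p - 7)^3*(p - 1)^3)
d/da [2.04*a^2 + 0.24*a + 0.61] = 4.08*a + 0.24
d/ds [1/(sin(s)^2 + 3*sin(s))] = -(2*sin(s) + 3)*cos(s)/((sin(s) + 3)^2*sin(s)^2)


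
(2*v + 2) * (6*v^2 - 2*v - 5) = 12*v^3 + 8*v^2 - 14*v - 10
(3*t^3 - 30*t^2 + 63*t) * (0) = 0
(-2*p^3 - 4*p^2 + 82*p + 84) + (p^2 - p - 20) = -2*p^3 - 3*p^2 + 81*p + 64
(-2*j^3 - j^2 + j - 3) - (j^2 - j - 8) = -2*j^3 - 2*j^2 + 2*j + 5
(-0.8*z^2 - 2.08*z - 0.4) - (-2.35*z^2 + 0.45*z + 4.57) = 1.55*z^2 - 2.53*z - 4.97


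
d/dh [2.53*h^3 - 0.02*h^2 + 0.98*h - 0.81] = 7.59*h^2 - 0.04*h + 0.98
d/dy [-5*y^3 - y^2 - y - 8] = -15*y^2 - 2*y - 1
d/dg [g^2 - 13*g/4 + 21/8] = 2*g - 13/4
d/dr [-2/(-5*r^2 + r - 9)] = 2*(1 - 10*r)/(5*r^2 - r + 9)^2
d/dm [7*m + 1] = 7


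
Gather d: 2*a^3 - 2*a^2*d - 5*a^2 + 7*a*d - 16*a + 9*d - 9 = 2*a^3 - 5*a^2 - 16*a + d*(-2*a^2 + 7*a + 9) - 9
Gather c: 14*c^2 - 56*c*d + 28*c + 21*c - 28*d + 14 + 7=14*c^2 + c*(49 - 56*d) - 28*d + 21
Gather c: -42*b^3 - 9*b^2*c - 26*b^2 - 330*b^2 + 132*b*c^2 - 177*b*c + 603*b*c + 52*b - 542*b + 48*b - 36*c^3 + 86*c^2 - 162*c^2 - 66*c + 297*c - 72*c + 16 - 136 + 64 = -42*b^3 - 356*b^2 - 442*b - 36*c^3 + c^2*(132*b - 76) + c*(-9*b^2 + 426*b + 159) - 56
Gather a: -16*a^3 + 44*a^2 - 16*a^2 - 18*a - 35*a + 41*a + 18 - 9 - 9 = -16*a^3 + 28*a^2 - 12*a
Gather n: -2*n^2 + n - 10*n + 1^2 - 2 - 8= -2*n^2 - 9*n - 9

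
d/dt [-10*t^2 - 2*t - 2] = -20*t - 2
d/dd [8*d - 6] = 8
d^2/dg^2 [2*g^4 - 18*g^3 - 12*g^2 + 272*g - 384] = 24*g^2 - 108*g - 24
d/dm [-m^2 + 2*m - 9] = 2 - 2*m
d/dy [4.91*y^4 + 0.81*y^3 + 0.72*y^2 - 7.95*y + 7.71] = 19.64*y^3 + 2.43*y^2 + 1.44*y - 7.95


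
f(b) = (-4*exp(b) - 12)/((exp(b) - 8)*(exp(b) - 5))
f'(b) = -(-4*exp(b) - 12)*exp(b)/((exp(b) - 8)*(exp(b) - 5)^2) - (-4*exp(b) - 12)*exp(b)/((exp(b) - 8)^2*(exp(b) - 5)) - 4*exp(b)/((exp(b) - 8)*(exp(b) - 5))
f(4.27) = -0.07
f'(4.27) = 0.09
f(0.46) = -0.84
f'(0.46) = -0.88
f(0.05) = -0.59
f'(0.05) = -0.40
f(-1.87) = -0.33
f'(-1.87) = -0.03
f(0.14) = -0.63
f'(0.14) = -0.47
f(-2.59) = -0.32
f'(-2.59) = -0.02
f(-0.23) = -0.50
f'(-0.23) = -0.25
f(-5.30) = -0.30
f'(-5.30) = -0.00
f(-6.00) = -0.30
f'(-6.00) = 0.00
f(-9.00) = -0.30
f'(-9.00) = 0.00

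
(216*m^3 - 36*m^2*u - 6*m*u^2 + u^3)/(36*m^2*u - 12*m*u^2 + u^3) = (6*m + u)/u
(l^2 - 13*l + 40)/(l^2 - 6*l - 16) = (l - 5)/(l + 2)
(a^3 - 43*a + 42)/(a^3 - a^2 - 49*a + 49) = (a - 6)/(a - 7)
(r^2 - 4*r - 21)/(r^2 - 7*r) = (r + 3)/r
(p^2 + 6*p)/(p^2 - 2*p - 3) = p*(p + 6)/(p^2 - 2*p - 3)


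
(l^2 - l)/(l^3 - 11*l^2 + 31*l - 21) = l/(l^2 - 10*l + 21)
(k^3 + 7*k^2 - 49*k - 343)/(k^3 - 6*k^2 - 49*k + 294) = (k + 7)/(k - 6)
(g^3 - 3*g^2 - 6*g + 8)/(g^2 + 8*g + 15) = (g^3 - 3*g^2 - 6*g + 8)/(g^2 + 8*g + 15)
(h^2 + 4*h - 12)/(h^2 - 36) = (h - 2)/(h - 6)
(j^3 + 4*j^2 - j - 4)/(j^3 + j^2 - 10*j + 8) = (j + 1)/(j - 2)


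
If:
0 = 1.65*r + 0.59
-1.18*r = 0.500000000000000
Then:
No Solution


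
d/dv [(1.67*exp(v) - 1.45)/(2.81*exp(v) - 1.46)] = 1.6363*exp(v)/(2.81*exp(v) - 1.46)^2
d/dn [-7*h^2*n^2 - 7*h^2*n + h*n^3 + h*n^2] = h*(-14*h*n - 7*h + 3*n^2 + 2*n)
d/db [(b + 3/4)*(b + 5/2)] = 2*b + 13/4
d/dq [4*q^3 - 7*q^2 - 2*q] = 12*q^2 - 14*q - 2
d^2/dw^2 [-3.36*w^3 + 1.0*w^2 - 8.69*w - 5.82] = 2.0 - 20.16*w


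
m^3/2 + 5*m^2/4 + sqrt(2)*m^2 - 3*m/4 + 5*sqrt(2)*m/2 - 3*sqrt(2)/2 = (m/2 + sqrt(2))*(m - 1/2)*(m + 3)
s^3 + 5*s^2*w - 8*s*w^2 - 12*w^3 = (s - 2*w)*(s + w)*(s + 6*w)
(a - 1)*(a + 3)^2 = a^3 + 5*a^2 + 3*a - 9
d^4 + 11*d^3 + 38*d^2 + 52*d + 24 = (d + 1)*(d + 2)^2*(d + 6)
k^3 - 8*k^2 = k^2*(k - 8)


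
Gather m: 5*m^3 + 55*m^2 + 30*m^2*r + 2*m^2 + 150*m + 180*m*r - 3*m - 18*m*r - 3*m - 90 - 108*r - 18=5*m^3 + m^2*(30*r + 57) + m*(162*r + 144) - 108*r - 108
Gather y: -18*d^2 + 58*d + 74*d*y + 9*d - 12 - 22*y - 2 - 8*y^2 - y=-18*d^2 + 67*d - 8*y^2 + y*(74*d - 23) - 14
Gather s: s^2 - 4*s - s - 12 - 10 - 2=s^2 - 5*s - 24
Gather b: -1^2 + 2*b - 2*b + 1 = 0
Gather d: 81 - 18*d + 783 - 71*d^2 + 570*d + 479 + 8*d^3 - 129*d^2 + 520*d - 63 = 8*d^3 - 200*d^2 + 1072*d + 1280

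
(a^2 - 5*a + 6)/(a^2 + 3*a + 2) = (a^2 - 5*a + 6)/(a^2 + 3*a + 2)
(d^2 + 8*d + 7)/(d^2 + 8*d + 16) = (d^2 + 8*d + 7)/(d^2 + 8*d + 16)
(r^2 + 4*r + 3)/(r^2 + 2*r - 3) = (r + 1)/(r - 1)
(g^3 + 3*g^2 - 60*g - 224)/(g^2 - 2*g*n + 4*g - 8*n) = (g^2 - g - 56)/(g - 2*n)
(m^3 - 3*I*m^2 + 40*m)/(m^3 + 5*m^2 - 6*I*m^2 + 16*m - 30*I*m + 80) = m*(m + 5*I)/(m^2 + m*(5 + 2*I) + 10*I)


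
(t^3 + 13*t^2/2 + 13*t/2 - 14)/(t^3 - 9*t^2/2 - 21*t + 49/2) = (t + 4)/(t - 7)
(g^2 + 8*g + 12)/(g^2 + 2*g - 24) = (g + 2)/(g - 4)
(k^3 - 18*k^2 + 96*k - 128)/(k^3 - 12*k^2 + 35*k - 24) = (k^2 - 10*k + 16)/(k^2 - 4*k + 3)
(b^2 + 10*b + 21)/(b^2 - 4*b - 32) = (b^2 + 10*b + 21)/(b^2 - 4*b - 32)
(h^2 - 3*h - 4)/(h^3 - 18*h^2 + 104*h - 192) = (h + 1)/(h^2 - 14*h + 48)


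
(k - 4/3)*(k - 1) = k^2 - 7*k/3 + 4/3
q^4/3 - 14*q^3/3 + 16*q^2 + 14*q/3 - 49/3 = (q/3 + 1/3)*(q - 7)^2*(q - 1)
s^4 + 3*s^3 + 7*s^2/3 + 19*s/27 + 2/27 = (s + 1/3)^3*(s + 2)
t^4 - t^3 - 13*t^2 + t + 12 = (t - 4)*(t - 1)*(t + 1)*(t + 3)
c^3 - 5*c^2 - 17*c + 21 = (c - 7)*(c - 1)*(c + 3)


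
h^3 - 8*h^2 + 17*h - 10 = (h - 5)*(h - 2)*(h - 1)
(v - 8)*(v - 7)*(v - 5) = v^3 - 20*v^2 + 131*v - 280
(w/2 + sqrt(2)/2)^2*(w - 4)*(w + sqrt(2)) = w^4/4 - w^3 + 3*sqrt(2)*w^3/4 - 3*sqrt(2)*w^2 + 3*w^2/2 - 6*w + sqrt(2)*w/2 - 2*sqrt(2)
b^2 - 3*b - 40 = (b - 8)*(b + 5)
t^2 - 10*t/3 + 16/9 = (t - 8/3)*(t - 2/3)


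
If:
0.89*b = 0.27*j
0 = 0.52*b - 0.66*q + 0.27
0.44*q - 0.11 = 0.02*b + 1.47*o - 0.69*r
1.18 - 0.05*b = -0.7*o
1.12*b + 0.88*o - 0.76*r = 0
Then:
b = -0.93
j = -3.06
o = -1.75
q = -0.32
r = -3.39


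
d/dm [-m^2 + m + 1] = 1 - 2*m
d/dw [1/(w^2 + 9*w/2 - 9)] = 2*(-4*w - 9)/(2*w^2 + 9*w - 18)^2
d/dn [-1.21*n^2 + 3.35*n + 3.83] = 3.35 - 2.42*n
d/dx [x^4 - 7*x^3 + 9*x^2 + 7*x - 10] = 4*x^3 - 21*x^2 + 18*x + 7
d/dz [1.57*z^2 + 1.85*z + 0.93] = 3.14*z + 1.85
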